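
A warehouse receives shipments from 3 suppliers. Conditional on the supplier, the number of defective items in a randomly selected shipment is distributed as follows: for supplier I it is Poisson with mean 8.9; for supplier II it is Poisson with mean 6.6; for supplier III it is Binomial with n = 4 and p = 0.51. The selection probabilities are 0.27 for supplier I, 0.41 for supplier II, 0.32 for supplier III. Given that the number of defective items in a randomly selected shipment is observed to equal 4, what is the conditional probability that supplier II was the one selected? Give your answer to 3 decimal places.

Likelihoods P(X=4 | ·): I: 0.0356556; II: 0.107553; III: 0.067652.
Posterior ∝ prior × likelihood. Numerator for II: 0.41·0.107553 = 0.0440966.
Normalizing constant: 0.27·0.0356556 + 0.41·0.107553 + 0.32·0.067652 = 0.0753722.
P(II | observation) = 0.0440966 / 0.0753722 = 0.585051.

0.585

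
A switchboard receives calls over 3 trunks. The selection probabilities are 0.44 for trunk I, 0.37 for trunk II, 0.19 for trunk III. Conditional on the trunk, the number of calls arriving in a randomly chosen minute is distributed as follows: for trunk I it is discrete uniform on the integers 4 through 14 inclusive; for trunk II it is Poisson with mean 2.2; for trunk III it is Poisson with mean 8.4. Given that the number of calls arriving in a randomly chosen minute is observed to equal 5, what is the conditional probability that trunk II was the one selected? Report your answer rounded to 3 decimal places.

0.243

Likelihoods P(X=5 | ·): I: 0.0909091; II: 0.0475866; III: 0.0783685.
Posterior ∝ prior × likelihood. Numerator for II: 0.37·0.0475866 = 0.017607.
Normalizing constant: 0.44·0.0909091 + 0.37·0.0475866 + 0.19·0.0783685 = 0.072497.
P(II | observation) = 0.017607 / 0.072497 = 0.242865.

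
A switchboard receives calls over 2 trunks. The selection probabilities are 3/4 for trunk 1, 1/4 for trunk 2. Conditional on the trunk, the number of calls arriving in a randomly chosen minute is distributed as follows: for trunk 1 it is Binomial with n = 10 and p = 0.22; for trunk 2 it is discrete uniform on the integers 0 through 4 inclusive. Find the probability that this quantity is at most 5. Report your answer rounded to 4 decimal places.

Conditional on each trunk, P(X ≤ 5): 1: 0.989606; 2: 1.
By total probability, P(X ≤ 5) = 0.75·0.989606 + 0.25·1 = 0.992205.

0.9922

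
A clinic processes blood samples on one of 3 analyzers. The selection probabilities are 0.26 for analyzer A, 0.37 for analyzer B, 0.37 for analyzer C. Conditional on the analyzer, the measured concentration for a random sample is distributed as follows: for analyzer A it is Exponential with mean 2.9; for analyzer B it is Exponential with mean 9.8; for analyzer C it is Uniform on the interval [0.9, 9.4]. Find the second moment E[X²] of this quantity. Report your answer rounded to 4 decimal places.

87.4838

For each component E[X²] = Var + (mean)², giving A: 16.82; B: 192.08; C: 32.5433.
Overall E[X²] = 0.26·16.82 + 0.37·192.08 + 0.37·32.5433 = 87.4838.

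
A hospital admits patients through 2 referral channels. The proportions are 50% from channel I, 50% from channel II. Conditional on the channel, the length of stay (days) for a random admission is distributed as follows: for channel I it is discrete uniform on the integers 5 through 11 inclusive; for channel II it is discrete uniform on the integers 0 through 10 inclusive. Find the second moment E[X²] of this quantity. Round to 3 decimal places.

51.500

For each component E[X²] = Var + (mean)², giving I: 68; II: 35.
Overall E[X²] = 0.5·68 + 0.5·35 = 51.5.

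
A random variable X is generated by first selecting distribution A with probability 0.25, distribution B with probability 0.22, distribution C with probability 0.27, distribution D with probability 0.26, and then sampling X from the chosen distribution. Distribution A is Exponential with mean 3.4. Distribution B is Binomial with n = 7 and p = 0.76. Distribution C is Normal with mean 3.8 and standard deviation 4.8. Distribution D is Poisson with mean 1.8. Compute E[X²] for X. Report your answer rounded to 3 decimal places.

For each component E[X²] = Var + (mean)², giving A: 23.12; B: 29.5792; C: 37.48; D: 5.04.
Overall E[X²] = 0.25·23.12 + 0.22·29.5792 + 0.27·37.48 + 0.26·5.04 = 23.7174.

23.717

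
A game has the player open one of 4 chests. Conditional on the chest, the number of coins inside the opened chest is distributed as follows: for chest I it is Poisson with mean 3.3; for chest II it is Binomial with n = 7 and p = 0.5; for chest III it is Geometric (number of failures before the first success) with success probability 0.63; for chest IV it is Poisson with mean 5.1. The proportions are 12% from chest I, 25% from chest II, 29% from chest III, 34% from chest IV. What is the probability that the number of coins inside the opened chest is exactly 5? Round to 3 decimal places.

0.116

Conditional on each chest, P(X = 5): I: 0.120286; II: 0.164062; III: 0.00436867; IV: 0.175294.
By total probability, P(X = 5) = 0.12·0.120286 + 0.25·0.164062 + 0.29·0.00436867 + 0.34·0.175294 = 0.116317.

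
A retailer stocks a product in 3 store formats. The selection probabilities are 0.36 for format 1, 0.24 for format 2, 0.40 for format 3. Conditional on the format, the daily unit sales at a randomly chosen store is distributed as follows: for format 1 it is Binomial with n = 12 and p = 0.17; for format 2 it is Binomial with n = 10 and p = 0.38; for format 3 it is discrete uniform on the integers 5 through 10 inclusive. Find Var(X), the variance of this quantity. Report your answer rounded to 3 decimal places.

Per component, 1: μ=2.04, E[X²]=5.8548; 2: μ=3.8, E[X²]=16.796; 3: μ=7.5, E[X²]=59.1667.
E[X] = 0.36·2.04 + 0.24·3.8 + 0.4·7.5 = 4.6464.
E[X²] = 0.36·5.8548 + 0.24·16.796 + 0.4·59.1667 = 29.8054.
Var(X) = E[X²] − (E[X])² = 29.8054 − 21.589 = 8.2164.

8.216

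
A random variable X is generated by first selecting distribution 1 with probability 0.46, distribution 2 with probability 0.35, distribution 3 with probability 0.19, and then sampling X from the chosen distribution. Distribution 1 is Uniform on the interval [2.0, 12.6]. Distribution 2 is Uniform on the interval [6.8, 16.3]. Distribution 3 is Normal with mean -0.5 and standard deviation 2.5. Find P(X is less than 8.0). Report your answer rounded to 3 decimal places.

Conditional on each component, P(X < 8.0): 1: 0.566038; 2: 0.126316; 3: 0.999663.
By total probability, P(X < 8.0) = 0.46·0.566038 + 0.35·0.126316 + 0.19·0.999663 = 0.494524.

0.495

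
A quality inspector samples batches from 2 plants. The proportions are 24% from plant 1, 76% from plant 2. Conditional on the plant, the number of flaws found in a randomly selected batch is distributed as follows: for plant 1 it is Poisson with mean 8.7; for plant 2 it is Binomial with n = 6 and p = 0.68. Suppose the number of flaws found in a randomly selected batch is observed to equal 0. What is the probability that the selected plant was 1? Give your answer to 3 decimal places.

Likelihoods P(X=0 | ·): 1: 0.000166586; 2: 0.00107374.
Posterior ∝ prior × likelihood. Numerator for 1: 0.24·0.000166586 = 3.99806e-05.
Normalizing constant: 0.24·0.000166586 + 0.76·0.00107374 = 0.000856024.
P(1 | observation) = 3.99806e-05 / 0.000856024 = 0.046705.

0.047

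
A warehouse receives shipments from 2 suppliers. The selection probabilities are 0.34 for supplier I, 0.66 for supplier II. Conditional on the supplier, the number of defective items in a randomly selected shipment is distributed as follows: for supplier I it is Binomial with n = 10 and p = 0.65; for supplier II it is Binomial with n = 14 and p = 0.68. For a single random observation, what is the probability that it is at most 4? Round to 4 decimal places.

Conditional on each supplier, P(X ≤ 4): I: 0.0949341; II: 0.00287424.
By total probability, P(X ≤ 4) = 0.34·0.0949341 + 0.66·0.00287424 = 0.0341746.

0.0342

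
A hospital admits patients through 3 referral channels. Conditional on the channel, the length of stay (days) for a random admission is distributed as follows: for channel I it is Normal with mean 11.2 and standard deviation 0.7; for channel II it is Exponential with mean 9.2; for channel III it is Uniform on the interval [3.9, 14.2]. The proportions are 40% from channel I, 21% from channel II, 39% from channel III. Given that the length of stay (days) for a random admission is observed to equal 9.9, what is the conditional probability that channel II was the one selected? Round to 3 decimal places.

Likelihoods f(9.9 | ·): I: 0.101596; II: 0.0370573; III: 0.0970874.
Posterior ∝ prior × likelihood. Numerator for II: 0.21·0.0370573 = 0.00778203.
Normalizing constant: 0.4·0.101596 + 0.21·0.0370573 + 0.39·0.0970874 = 0.0862844.
P(II | observation) = 0.00778203 / 0.0862844 = 0.0901904.

0.090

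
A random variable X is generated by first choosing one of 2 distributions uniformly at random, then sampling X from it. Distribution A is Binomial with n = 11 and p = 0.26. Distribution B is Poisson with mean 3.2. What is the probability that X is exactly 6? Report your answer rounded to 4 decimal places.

0.0462

Conditional on each component, P(X = 6): A: 0.0316695; B: 0.060789.
By total probability, P(X = 6) = 0.5·0.0316695 + 0.5·0.060789 = 0.0462292.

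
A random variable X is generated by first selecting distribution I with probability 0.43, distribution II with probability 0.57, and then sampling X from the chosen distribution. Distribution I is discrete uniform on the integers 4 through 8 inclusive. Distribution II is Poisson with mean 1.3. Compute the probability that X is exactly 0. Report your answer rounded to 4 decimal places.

0.1553

Conditional on each component, P(X = 0): I: 0; II: 0.272532.
By total probability, P(X = 0) = 0.43·0 + 0.57·0.272532 = 0.155343.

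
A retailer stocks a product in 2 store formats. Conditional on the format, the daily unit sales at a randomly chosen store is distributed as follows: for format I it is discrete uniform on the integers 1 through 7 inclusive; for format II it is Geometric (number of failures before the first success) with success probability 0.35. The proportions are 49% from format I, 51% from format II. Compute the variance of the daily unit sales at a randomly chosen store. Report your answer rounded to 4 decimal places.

Per component, I: μ=4, E[X²]=20; II: μ=1.85714, E[X²]=8.7551.
E[X] = 0.49·4 + 0.51·1.85714 = 2.90714.
E[X²] = 0.49·20 + 0.51·8.7551 = 14.2651.
Var(X) = E[X²] − (E[X])² = 14.2651 − 8.45148 = 5.81362.

5.8136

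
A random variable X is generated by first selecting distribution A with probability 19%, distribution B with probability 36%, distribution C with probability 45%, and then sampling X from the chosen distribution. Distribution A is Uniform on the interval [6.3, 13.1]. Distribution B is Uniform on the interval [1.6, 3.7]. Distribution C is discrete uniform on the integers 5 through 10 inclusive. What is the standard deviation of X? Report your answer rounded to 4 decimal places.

3.1307

Per component, A: μ=9.7, E[X²]=97.9433; B: μ=2.65, E[X²]=7.39; C: μ=7.5, E[X²]=59.1667.
E[X] = 0.19·9.7 + 0.36·2.65 + 0.45·7.5 = 6.172.
E[X²] = 0.19·97.9433 + 0.36·7.39 + 0.45·59.1667 = 47.8946.
Var(X) = E[X²] − (E[X])² = 47.8946 − 38.0936 = 9.80105.
SD(X) = √9.80105 = 3.13066.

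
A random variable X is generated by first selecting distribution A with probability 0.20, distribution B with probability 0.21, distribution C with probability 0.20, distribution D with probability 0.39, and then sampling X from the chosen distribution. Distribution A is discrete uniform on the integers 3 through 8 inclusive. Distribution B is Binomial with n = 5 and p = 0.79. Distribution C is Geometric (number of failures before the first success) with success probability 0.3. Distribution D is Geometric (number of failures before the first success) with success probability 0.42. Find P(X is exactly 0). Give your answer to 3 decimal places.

0.224

Conditional on each component, P(X = 0): A: 0; B: 0.00040841; C: 0.3; D: 0.42.
By total probability, P(X = 0) = 0.2·0 + 0.21·0.00040841 + 0.2·0.3 + 0.39·0.42 = 0.223886.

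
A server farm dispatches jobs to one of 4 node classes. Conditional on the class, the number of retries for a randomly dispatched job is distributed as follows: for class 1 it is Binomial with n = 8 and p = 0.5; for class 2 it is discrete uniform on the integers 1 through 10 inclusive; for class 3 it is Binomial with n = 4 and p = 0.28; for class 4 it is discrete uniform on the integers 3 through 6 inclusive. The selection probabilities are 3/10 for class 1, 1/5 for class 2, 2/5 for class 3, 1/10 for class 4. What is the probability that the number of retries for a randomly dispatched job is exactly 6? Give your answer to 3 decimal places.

Conditional on each class, P(X = 6): 1: 0.109375; 2: 0.1; 3: 0; 4: 0.25.
By total probability, P(X = 6) = 0.3·0.109375 + 0.2·0.1 + 0.4·0 + 0.1·0.25 = 0.0778125.

0.078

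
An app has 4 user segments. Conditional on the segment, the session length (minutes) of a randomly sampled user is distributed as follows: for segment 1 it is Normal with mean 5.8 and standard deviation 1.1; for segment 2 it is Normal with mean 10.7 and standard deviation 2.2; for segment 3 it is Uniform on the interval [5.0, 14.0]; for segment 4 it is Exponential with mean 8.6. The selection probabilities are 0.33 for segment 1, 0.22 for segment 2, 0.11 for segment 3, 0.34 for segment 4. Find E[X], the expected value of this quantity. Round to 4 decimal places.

Component means — 1: 5.8; 2: 10.7; 3: 9.5; 4: 8.6.
E[X] = 0.33·5.8 + 0.22·10.7 + 0.11·9.5 + 0.34·8.6 = 8.237.

8.2370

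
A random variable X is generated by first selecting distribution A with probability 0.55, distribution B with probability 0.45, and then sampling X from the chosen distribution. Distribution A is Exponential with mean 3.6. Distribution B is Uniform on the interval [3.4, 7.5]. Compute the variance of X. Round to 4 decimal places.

Per component, A: μ=3.6, E[X²]=25.92; B: μ=5.45, E[X²]=31.1033.
E[X] = 0.55·3.6 + 0.45·5.45 = 4.4325.
E[X²] = 0.55·25.92 + 0.45·31.1033 = 28.2525.
Var(X) = E[X²] − (E[X])² = 28.2525 − 19.6471 = 8.60544.

8.6054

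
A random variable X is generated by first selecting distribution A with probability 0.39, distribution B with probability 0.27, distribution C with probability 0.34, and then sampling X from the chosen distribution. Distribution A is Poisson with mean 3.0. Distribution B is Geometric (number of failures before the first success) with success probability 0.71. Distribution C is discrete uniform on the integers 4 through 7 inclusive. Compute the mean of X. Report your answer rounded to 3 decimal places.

3.150

Component means — A: 3; B: 0.408451; C: 5.5.
E[X] = 0.39·3 + 0.27·0.408451 + 0.34·5.5 = 3.15028.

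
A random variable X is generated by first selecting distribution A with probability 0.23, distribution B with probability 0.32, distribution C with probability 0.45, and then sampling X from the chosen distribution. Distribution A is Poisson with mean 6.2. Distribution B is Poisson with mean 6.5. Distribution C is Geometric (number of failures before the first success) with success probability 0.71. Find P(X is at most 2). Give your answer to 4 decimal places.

0.4651

Conditional on each component, P(X ≤ 2): A: 0.0536176; B: 0.0430359; C: 0.975611.
By total probability, P(X ≤ 2) = 0.23·0.0536176 + 0.32·0.0430359 + 0.45·0.975611 = 0.465128.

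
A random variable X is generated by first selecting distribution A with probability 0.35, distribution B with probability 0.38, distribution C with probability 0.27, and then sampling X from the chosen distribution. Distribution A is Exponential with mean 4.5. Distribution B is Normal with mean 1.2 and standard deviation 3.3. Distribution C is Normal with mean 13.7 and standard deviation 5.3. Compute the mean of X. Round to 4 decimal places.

5.7300

Component means — A: 4.5; B: 1.2; C: 13.7.
E[X] = 0.35·4.5 + 0.38·1.2 + 0.27·13.7 = 5.73.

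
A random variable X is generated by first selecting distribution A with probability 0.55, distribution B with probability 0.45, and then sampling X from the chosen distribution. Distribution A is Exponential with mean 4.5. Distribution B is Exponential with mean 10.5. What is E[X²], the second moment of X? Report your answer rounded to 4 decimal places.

121.5000

For each component E[X²] = Var + (mean)², giving A: 40.5; B: 220.5.
Overall E[X²] = 0.55·40.5 + 0.45·220.5 = 121.5.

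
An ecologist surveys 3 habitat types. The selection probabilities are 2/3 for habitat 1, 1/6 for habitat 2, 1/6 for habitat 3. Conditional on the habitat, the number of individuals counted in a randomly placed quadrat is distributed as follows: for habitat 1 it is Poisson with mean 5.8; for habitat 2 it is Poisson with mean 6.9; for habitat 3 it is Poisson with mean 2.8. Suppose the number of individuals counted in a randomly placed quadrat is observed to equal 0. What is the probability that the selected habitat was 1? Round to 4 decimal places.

Likelihoods P(X=0 | ·): 1: 0.00302755; 2: 0.00100779; 3: 0.0608101.
Posterior ∝ prior × likelihood. Numerator for 1: 0.666667·0.00302755 = 0.00201837.
Normalizing constant: 0.666667·0.00302755 + 0.166667·0.00100779 + 0.166667·0.0608101 = 0.0123213.
P(1 | observation) = 0.00201837 / 0.0123213 = 0.163811.

0.1638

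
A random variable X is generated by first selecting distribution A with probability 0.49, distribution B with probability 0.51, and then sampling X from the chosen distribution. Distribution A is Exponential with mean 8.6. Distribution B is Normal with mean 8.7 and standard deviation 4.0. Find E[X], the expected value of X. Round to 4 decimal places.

8.6510

Component means — A: 8.6; B: 8.7.
E[X] = 0.49·8.6 + 0.51·8.7 = 8.651.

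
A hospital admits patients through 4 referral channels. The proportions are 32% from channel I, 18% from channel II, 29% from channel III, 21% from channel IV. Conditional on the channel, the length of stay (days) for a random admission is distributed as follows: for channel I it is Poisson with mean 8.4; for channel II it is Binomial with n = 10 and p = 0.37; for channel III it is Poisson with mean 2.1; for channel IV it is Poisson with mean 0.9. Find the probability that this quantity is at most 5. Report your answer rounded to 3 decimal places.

Conditional on each channel, P(X ≤ 5): I: 0.157277; II: 0.879497; III: 0.979551; IV: 0.999657.
By total probability, P(X ≤ 5) = 0.32·0.157277 + 0.18·0.879497 + 0.29·0.979551 + 0.21·0.999657 = 0.702636.

0.703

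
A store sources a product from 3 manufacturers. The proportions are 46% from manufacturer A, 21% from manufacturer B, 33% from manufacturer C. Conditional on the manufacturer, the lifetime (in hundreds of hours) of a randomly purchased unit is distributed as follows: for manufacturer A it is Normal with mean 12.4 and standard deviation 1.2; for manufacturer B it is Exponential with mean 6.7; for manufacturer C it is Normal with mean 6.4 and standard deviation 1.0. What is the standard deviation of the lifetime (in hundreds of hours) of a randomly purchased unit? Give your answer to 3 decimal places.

Per component, A: μ=12.4, E[X²]=155.2; B: μ=6.7, E[X²]=89.78; C: μ=6.4, E[X²]=41.96.
E[X] = 0.46·12.4 + 0.21·6.7 + 0.33·6.4 = 9.223.
E[X²] = 0.46·155.2 + 0.21·89.78 + 0.33·41.96 = 104.093.
Var(X) = E[X²] − (E[X])² = 104.093 − 85.0637 = 19.0289.
SD(X) = √19.0289 = 4.36221.

4.362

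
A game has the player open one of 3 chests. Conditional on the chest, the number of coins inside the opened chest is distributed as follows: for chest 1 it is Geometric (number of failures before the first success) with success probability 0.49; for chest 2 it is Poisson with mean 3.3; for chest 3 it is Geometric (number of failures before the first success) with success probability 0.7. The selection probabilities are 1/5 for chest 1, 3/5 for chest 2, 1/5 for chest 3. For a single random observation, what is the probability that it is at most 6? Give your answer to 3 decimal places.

Conditional on each chest, P(X ≤ 6): 1: 0.991026; 2: 0.949034; 3: 0.999781.
By total probability, P(X ≤ 6) = 0.2·0.991026 + 0.6·0.949034 + 0.2·0.999781 = 0.967582.

0.968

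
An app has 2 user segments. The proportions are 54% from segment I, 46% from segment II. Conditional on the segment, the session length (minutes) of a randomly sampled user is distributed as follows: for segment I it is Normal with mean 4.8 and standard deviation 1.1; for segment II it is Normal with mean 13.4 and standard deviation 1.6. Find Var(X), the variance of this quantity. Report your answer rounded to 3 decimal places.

Per component, I: μ=4.8, E[X²]=24.25; II: μ=13.4, E[X²]=182.12.
E[X] = 0.54·4.8 + 0.46·13.4 = 8.756.
E[X²] = 0.54·24.25 + 0.46·182.12 = 96.8702.
Var(X) = E[X²] − (E[X])² = 96.8702 − 76.6675 = 20.2027.

20.203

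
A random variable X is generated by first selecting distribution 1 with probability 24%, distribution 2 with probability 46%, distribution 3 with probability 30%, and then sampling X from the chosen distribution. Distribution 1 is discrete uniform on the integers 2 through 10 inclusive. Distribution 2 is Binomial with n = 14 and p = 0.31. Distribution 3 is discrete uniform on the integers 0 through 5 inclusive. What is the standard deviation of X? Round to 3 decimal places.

2.346

Per component, 1: μ=6, E[X²]=42.6667; 2: μ=4.34, E[X²]=21.8302; 3: μ=2.5, E[X²]=9.16667.
E[X] = 0.24·6 + 0.46·4.34 + 0.3·2.5 = 4.1864.
E[X²] = 0.24·42.6667 + 0.46·21.8302 + 0.3·9.16667 = 23.0319.
Var(X) = E[X²] − (E[X])² = 23.0319 − 17.5259 = 5.50595.
SD(X) = √5.50595 = 2.34648.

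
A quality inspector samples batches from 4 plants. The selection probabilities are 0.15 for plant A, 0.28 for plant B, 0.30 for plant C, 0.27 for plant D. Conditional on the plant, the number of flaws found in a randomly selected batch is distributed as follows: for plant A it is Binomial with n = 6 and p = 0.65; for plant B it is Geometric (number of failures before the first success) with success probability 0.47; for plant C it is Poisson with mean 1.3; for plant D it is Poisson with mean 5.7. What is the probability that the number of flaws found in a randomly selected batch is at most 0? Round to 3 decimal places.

Conditional on each plant, P(X ≤ 0): A: 0.00183827; B: 0.47; C: 0.272532; D: 0.00334597.
By total probability, P(X ≤ 0) = 0.15·0.00183827 + 0.28·0.47 + 0.3·0.272532 + 0.27·0.00334597 = 0.214539.

0.215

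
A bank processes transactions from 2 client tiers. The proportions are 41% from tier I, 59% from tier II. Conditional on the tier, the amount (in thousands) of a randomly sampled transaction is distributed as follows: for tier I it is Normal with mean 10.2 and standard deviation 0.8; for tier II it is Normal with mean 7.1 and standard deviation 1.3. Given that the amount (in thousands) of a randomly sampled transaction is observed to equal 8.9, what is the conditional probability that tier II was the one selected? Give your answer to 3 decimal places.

Likelihoods f(8.9 | ·): I: 0.133173; II: 0.117669.
Posterior ∝ prior × likelihood. Numerator for II: 0.59·0.117669 = 0.0694245.
Normalizing constant: 0.41·0.133173 + 0.59·0.117669 = 0.124025.
P(II | observation) = 0.0694245 / 0.124025 = 0.559761.

0.560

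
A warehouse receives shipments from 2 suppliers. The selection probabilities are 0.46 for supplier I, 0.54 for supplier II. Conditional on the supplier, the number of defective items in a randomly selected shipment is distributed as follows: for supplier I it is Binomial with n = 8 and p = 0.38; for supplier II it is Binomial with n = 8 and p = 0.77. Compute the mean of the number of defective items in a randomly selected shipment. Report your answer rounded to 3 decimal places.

4.725

Component means — I: 3.04; II: 6.16.
E[X] = 0.46·3.04 + 0.54·6.16 = 4.7248.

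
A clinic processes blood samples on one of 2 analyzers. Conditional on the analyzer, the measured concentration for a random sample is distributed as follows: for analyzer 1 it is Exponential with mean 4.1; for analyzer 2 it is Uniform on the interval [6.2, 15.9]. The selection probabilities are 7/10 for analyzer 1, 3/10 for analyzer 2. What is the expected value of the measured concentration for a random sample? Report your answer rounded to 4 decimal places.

6.1850

Component means — 1: 4.1; 2: 11.05.
E[X] = 0.7·4.1 + 0.3·11.05 = 6.185.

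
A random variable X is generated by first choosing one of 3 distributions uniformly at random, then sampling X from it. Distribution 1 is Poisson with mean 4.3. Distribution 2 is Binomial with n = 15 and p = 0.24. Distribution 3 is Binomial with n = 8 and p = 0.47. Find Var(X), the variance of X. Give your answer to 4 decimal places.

Per component, 1: μ=4.3, E[X²]=22.79; 2: μ=3.6, E[X²]=15.696; 3: μ=3.76, E[X²]=16.1304.
E[X] = 0.333333·4.3 + 0.333333·3.6 + 0.333333·3.76 = 3.88667.
E[X²] = 0.333333·22.79 + 0.333333·15.696 + 0.333333·16.1304 = 18.2055.
Var(X) = E[X²] − (E[X])² = 18.2055 − 15.1062 = 3.09929.

3.0993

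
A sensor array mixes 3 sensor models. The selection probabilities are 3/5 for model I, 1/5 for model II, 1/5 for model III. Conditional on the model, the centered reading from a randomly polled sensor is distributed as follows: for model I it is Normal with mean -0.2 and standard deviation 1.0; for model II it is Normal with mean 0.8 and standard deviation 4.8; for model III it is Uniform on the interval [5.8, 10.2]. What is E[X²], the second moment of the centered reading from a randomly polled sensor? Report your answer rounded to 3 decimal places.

For each component E[X²] = Var + (mean)², giving I: 1.04; II: 23.68; III: 65.6133.
Overall E[X²] = 0.6·1.04 + 0.2·23.68 + 0.2·65.6133 = 18.4827.

18.483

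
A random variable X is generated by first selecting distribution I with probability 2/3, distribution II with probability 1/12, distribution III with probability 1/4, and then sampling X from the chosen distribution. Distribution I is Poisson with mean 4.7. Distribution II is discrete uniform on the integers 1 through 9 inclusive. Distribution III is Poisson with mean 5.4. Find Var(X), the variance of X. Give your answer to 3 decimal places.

Per component, I: μ=4.7, E[X²]=26.79; II: μ=5, E[X²]=31.6667; III: μ=5.4, E[X²]=34.56.
E[X] = 0.666667·4.7 + 0.0833333·5 + 0.25·5.4 = 4.9.
E[X²] = 0.666667·26.79 + 0.0833333·31.6667 + 0.25·34.56 = 29.1389.
Var(X) = E[X²] − (E[X])² = 29.1389 − 24.01 = 5.12889.

5.129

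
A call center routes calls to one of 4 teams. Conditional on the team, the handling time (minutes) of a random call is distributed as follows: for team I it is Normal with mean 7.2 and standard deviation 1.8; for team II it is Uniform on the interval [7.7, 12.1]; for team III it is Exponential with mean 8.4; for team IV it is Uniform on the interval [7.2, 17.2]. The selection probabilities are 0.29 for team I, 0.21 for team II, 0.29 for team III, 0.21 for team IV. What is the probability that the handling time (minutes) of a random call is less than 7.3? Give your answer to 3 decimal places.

Conditional on each team, P(X < 7.3): I: 0.522152; II: 0; III: 0.580649; IV: 0.01.
By total probability, P(X < 7.3) = 0.29·0.522152 + 0.21·0 + 0.29·0.580649 + 0.21·0.01 = 0.321912.

0.322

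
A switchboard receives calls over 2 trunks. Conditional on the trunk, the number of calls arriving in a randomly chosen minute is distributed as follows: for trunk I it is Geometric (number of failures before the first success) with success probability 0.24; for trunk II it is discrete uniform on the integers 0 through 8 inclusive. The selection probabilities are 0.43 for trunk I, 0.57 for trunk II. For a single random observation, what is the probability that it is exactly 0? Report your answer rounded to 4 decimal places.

0.1665

Conditional on each trunk, P(X = 0): I: 0.24; II: 0.111111.
By total probability, P(X = 0) = 0.43·0.24 + 0.57·0.111111 = 0.166533.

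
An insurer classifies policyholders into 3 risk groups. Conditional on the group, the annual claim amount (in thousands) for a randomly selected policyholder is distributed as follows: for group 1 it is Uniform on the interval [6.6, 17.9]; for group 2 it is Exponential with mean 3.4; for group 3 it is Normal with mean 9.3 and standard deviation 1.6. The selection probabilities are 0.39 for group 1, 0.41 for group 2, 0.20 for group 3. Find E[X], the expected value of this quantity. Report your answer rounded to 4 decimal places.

Component means — 1: 12.25; 2: 3.4; 3: 9.3.
E[X] = 0.39·12.25 + 0.41·3.4 + 0.2·9.3 = 8.0315.

8.0315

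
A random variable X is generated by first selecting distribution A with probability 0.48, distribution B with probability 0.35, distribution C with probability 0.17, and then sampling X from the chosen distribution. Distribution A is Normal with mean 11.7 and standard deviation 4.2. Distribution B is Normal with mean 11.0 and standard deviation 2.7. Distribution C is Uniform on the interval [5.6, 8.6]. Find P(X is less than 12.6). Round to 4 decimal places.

Conditional on each component, P(X < 12.6): A: 0.584838; B: 0.723273; C: 1.
By total probability, P(X < 12.6) = 0.48·0.584838 + 0.35·0.723273 + 0.17·1 = 0.703868.

0.7039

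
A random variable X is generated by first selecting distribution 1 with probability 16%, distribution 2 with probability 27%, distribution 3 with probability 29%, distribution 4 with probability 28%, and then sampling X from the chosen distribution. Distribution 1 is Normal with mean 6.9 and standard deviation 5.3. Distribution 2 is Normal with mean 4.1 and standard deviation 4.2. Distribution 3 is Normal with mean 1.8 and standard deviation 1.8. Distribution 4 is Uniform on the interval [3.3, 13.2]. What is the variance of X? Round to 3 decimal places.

19.205

Per component, 1: μ=6.9, E[X²]=75.7; 2: μ=4.1, E[X²]=34.45; 3: μ=1.8, E[X²]=6.48; 4: μ=8.25, E[X²]=76.23.
E[X] = 0.16·6.9 + 0.27·4.1 + 0.29·1.8 + 0.28·8.25 = 5.043.
E[X²] = 0.16·75.7 + 0.27·34.45 + 0.29·6.48 + 0.28·76.23 = 44.6371.
Var(X) = E[X²] − (E[X])² = 44.6371 − 25.4318 = 19.2053.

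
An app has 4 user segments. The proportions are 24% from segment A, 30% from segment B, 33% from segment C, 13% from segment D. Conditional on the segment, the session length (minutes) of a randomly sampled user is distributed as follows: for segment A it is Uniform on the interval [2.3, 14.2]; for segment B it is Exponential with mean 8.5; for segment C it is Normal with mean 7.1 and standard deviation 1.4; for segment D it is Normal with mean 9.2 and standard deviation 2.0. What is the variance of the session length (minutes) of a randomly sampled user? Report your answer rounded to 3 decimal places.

26.214

Per component, A: μ=8.25, E[X²]=79.8633; B: μ=8.5, E[X²]=144.5; C: μ=7.1, E[X²]=52.37; D: μ=9.2, E[X²]=88.64.
E[X] = 0.24·8.25 + 0.3·8.5 + 0.33·7.1 + 0.13·9.2 = 8.069.
E[X²] = 0.24·79.8633 + 0.3·144.5 + 0.33·52.37 + 0.13·88.64 = 91.3225.
Var(X) = E[X²] − (E[X])² = 91.3225 − 65.1088 = 26.2137.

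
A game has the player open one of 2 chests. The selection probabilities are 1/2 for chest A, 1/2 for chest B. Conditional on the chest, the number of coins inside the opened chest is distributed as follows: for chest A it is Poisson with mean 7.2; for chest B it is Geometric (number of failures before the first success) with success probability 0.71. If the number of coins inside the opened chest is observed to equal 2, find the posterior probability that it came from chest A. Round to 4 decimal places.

0.2448

Likelihoods P(X=2 | ·): A: 0.0193515; B: 0.059711.
Posterior ∝ prior × likelihood. Numerator for A: 0.5·0.0193515 = 0.00967575.
Normalizing constant: 0.5·0.0193515 + 0.5·0.059711 = 0.0395313.
P(A | observation) = 0.00967575 / 0.0395313 = 0.244762.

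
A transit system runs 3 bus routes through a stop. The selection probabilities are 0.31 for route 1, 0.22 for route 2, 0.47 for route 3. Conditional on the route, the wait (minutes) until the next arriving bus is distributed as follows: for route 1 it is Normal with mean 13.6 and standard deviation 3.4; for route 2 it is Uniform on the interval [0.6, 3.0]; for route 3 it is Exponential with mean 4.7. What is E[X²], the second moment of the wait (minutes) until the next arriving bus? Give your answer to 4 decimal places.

82.5042

For each component E[X²] = Var + (mean)², giving 1: 196.52; 2: 3.72; 3: 44.18.
Overall E[X²] = 0.31·196.52 + 0.22·3.72 + 0.47·44.18 = 82.5042.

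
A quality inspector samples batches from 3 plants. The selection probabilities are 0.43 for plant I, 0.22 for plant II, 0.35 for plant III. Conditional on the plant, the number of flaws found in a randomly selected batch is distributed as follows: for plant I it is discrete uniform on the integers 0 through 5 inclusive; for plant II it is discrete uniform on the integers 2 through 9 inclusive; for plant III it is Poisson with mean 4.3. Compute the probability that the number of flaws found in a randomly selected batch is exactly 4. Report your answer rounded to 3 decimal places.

0.167

Conditional on each plant, P(X = 4): I: 0.166667; II: 0.125; III: 0.193284.
By total probability, P(X = 4) = 0.43·0.166667 + 0.22·0.125 + 0.35·0.193284 = 0.166816.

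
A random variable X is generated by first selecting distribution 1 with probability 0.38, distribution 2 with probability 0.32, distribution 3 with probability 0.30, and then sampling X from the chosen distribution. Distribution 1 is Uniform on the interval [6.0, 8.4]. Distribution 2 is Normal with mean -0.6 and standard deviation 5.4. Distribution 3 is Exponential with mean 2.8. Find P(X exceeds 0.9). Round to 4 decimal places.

Conditional on each component, P(X > 0.9): 1: 1; 2: 0.390591; 3: 0.725112.
By total probability, P(X > 0.9) = 0.38·1 + 0.32·0.390591 + 0.3·0.725112 = 0.722523.

0.7225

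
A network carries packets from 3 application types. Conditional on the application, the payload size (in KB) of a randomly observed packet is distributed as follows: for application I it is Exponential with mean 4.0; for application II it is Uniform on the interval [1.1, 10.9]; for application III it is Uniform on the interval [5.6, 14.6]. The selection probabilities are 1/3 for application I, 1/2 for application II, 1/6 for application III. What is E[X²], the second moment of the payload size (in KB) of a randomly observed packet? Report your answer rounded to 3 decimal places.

For each component E[X²] = Var + (mean)², giving I: 32; II: 44.0033; III: 108.76.
Overall E[X²] = 0.333333·32 + 0.5·44.0033 + 0.166667·108.76 = 50.795.

50.795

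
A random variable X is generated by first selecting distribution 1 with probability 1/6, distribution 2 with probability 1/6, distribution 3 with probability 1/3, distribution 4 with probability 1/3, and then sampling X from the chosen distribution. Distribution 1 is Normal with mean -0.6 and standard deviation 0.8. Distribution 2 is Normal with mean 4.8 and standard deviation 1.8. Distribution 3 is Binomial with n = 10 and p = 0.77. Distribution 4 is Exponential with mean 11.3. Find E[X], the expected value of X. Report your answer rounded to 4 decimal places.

Component means — 1: -0.6; 2: 4.8; 3: 7.7; 4: 11.3.
E[X] = 0.166667·-0.6 + 0.166667·4.8 + 0.333333·7.7 + 0.333333·11.3 = 7.03333.

7.0333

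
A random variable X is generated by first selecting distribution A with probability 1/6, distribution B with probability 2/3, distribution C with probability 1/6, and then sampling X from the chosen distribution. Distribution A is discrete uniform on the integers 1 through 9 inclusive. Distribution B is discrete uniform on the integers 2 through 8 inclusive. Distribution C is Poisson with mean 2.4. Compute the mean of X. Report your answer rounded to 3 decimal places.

4.567

Component means — A: 5; B: 5; C: 2.4.
E[X] = 0.166667·5 + 0.666667·5 + 0.166667·2.4 = 4.56667.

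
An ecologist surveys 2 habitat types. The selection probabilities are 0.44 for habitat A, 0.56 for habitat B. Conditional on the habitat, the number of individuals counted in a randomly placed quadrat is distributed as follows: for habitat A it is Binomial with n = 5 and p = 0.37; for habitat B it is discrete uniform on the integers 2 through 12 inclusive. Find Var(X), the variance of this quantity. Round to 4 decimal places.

12.6480

Per component, A: μ=1.85, E[X²]=4.588; B: μ=7, E[X²]=59.
E[X] = 0.44·1.85 + 0.56·7 = 4.734.
E[X²] = 0.44·4.588 + 0.56·59 = 35.0587.
Var(X) = E[X²] − (E[X])² = 35.0587 − 22.4108 = 12.648.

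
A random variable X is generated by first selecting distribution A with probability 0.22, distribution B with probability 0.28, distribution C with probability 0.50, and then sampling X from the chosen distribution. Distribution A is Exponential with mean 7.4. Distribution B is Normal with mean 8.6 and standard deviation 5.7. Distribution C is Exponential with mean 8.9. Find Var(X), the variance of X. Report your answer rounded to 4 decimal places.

61.0982

Per component, A: μ=7.4, E[X²]=109.52; B: μ=8.6, E[X²]=106.45; C: μ=8.9, E[X²]=158.42.
E[X] = 0.22·7.4 + 0.28·8.6 + 0.5·8.9 = 8.486.
E[X²] = 0.22·109.52 + 0.28·106.45 + 0.5·158.42 = 133.11.
Var(X) = E[X²] − (E[X])² = 133.11 − 72.0122 = 61.0982.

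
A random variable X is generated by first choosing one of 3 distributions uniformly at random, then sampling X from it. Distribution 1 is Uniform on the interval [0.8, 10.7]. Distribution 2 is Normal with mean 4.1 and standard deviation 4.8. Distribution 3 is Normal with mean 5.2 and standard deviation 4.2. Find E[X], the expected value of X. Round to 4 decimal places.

5.0167

Component means — 1: 5.75; 2: 4.1; 3: 5.2.
E[X] = 0.333333·5.75 + 0.333333·4.1 + 0.333333·5.2 = 5.01667.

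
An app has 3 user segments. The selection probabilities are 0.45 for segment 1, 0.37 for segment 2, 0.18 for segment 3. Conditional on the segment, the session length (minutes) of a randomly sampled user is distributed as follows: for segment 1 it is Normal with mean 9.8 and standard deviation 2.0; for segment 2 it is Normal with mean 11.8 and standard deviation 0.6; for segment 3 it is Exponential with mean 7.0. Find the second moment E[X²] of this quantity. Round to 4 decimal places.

For each component E[X²] = Var + (mean)², giving 1: 100.04; 2: 139.6; 3: 98.
Overall E[X²] = 0.45·100.04 + 0.37·139.6 + 0.18·98 = 114.31.

114.3100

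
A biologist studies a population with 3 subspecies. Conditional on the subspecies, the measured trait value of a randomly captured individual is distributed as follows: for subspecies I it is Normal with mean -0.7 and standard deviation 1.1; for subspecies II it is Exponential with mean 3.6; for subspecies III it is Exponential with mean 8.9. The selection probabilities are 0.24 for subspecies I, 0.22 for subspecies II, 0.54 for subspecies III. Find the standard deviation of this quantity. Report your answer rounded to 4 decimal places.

Per component, I: μ=-0.7, E[X²]=1.7; II: μ=3.6, E[X²]=25.92; III: μ=8.9, E[X²]=158.42.
E[X] = 0.24·-0.7 + 0.22·3.6 + 0.54·8.9 = 5.43.
E[X²] = 0.24·1.7 + 0.22·25.92 + 0.54·158.42 = 91.6572.
Var(X) = E[X²] − (E[X])² = 91.6572 − 29.4849 = 62.1723.
SD(X) = √62.1723 = 7.88494.

7.8849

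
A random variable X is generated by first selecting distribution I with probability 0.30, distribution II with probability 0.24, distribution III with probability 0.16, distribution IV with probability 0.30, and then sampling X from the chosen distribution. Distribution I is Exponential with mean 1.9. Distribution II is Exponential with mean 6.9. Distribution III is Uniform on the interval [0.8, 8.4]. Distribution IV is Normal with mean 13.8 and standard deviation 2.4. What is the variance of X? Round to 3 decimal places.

37.596

Per component, I: μ=1.9, E[X²]=7.22; II: μ=6.9, E[X²]=95.22; III: μ=4.6, E[X²]=25.9733; IV: μ=13.8, E[X²]=196.2.
E[X] = 0.3·1.9 + 0.24·6.9 + 0.16·4.6 + 0.3·13.8 = 7.102.
E[X²] = 0.3·7.22 + 0.24·95.22 + 0.16·25.9733 + 0.3·196.2 = 88.0345.
Var(X) = E[X²] − (E[X])² = 88.0345 − 50.4384 = 37.5961.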